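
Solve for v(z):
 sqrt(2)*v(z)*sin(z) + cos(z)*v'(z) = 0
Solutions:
 v(z) = C1*cos(z)^(sqrt(2))


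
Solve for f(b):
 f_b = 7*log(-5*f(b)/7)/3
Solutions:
 -3*Integral(1/(log(-_y) - log(7) + log(5)), (_y, f(b)))/7 = C1 - b


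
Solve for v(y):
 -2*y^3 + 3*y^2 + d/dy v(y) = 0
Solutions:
 v(y) = C1 + y^4/2 - y^3


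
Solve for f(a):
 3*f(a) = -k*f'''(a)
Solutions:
 f(a) = C1*exp(3^(1/3)*a*(-1/k)^(1/3)) + C2*exp(a*(-1/k)^(1/3)*(-3^(1/3) + 3^(5/6)*I)/2) + C3*exp(-a*(-1/k)^(1/3)*(3^(1/3) + 3^(5/6)*I)/2)


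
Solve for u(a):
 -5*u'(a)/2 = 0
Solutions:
 u(a) = C1


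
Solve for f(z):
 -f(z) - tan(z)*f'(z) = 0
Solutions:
 f(z) = C1/sin(z)


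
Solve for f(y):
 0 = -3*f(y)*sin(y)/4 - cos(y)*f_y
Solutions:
 f(y) = C1*cos(y)^(3/4)


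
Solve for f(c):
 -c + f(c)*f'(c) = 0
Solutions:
 f(c) = -sqrt(C1 + c^2)
 f(c) = sqrt(C1 + c^2)


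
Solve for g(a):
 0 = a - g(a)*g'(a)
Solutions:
 g(a) = -sqrt(C1 + a^2)
 g(a) = sqrt(C1 + a^2)


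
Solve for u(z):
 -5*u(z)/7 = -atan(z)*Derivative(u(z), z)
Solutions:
 u(z) = C1*exp(5*Integral(1/atan(z), z)/7)


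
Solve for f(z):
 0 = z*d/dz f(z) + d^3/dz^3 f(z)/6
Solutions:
 f(z) = C1 + Integral(C2*airyai(-6^(1/3)*z) + C3*airybi(-6^(1/3)*z), z)


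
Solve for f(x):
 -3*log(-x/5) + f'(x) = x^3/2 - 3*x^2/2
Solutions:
 f(x) = C1 + x^4/8 - x^3/2 + 3*x*log(-x) + 3*x*(-log(5) - 1)


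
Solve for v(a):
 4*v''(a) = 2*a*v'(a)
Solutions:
 v(a) = C1 + C2*erfi(a/2)


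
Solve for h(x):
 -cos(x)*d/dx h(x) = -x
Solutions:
 h(x) = C1 + Integral(x/cos(x), x)


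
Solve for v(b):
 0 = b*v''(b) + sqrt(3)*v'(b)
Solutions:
 v(b) = C1 + C2*b^(1 - sqrt(3))


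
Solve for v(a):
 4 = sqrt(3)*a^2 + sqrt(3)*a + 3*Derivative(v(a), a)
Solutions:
 v(a) = C1 - sqrt(3)*a^3/9 - sqrt(3)*a^2/6 + 4*a/3


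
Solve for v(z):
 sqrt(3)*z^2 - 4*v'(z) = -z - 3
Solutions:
 v(z) = C1 + sqrt(3)*z^3/12 + z^2/8 + 3*z/4


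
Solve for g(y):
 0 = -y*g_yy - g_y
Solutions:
 g(y) = C1 + C2*log(y)


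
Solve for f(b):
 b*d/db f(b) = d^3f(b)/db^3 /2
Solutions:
 f(b) = C1 + Integral(C2*airyai(2^(1/3)*b) + C3*airybi(2^(1/3)*b), b)


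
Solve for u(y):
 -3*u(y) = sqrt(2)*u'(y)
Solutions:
 u(y) = C1*exp(-3*sqrt(2)*y/2)


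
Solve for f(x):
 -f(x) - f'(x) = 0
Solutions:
 f(x) = C1*exp(-x)


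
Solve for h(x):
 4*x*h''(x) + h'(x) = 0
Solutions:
 h(x) = C1 + C2*x^(3/4)


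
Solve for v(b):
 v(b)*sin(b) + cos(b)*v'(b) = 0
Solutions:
 v(b) = C1*cos(b)


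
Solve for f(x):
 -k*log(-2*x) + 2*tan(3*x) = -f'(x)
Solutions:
 f(x) = C1 + k*x*(log(-x) - 1) + k*x*log(2) + 2*log(cos(3*x))/3


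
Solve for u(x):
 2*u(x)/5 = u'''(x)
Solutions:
 u(x) = C3*exp(2^(1/3)*5^(2/3)*x/5) + (C1*sin(2^(1/3)*sqrt(3)*5^(2/3)*x/10) + C2*cos(2^(1/3)*sqrt(3)*5^(2/3)*x/10))*exp(-2^(1/3)*5^(2/3)*x/10)


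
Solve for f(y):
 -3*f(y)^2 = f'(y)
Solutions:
 f(y) = 1/(C1 + 3*y)


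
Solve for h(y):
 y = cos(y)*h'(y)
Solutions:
 h(y) = C1 + Integral(y/cos(y), y)


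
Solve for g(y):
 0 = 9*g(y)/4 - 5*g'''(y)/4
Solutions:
 g(y) = C3*exp(15^(2/3)*y/5) + (C1*sin(3*3^(1/6)*5^(2/3)*y/10) + C2*cos(3*3^(1/6)*5^(2/3)*y/10))*exp(-15^(2/3)*y/10)


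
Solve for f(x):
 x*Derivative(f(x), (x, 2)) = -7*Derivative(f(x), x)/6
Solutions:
 f(x) = C1 + C2/x^(1/6)


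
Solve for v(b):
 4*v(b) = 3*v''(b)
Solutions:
 v(b) = C1*exp(-2*sqrt(3)*b/3) + C2*exp(2*sqrt(3)*b/3)


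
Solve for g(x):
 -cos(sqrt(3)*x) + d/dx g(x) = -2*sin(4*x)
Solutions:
 g(x) = C1 + sqrt(3)*sin(sqrt(3)*x)/3 + cos(4*x)/2


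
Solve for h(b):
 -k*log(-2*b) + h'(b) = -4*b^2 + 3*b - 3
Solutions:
 h(b) = C1 - 4*b^3/3 + 3*b^2/2 + b*k*log(-b) + b*(-k + k*log(2) - 3)


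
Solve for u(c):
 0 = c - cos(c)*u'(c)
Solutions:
 u(c) = C1 + Integral(c/cos(c), c)


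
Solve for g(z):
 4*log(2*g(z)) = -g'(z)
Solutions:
 Integral(1/(log(_y) + log(2)), (_y, g(z)))/4 = C1 - z


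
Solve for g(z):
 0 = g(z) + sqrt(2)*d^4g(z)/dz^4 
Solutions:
 g(z) = (C1*sin(2^(3/8)*z/2) + C2*cos(2^(3/8)*z/2))*exp(-2^(3/8)*z/2) + (C3*sin(2^(3/8)*z/2) + C4*cos(2^(3/8)*z/2))*exp(2^(3/8)*z/2)


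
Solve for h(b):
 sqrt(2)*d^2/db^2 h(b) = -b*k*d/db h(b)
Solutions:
 h(b) = Piecewise((-2^(3/4)*sqrt(pi)*C1*erf(2^(1/4)*b*sqrt(k)/2)/(2*sqrt(k)) - C2, (k > 0) | (k < 0)), (-C1*b - C2, True))


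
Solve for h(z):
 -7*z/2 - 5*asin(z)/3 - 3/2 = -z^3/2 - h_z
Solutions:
 h(z) = C1 - z^4/8 + 7*z^2/4 + 5*z*asin(z)/3 + 3*z/2 + 5*sqrt(1 - z^2)/3


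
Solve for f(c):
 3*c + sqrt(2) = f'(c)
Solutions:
 f(c) = C1 + 3*c^2/2 + sqrt(2)*c


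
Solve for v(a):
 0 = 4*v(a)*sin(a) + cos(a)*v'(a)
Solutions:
 v(a) = C1*cos(a)^4


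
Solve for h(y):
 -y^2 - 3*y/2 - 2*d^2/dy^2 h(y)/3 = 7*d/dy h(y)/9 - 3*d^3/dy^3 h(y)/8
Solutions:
 h(y) = C1 + C2*exp(2*y*(4 - sqrt(58))/9) + C3*exp(2*y*(4 + sqrt(58))/9) - 3*y^3/7 + 27*y^2/196 - 2025*y/1372


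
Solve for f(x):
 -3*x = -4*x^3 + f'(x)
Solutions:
 f(x) = C1 + x^4 - 3*x^2/2


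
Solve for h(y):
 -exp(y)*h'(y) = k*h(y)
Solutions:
 h(y) = C1*exp(k*exp(-y))


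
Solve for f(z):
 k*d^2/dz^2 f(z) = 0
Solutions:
 f(z) = C1 + C2*z


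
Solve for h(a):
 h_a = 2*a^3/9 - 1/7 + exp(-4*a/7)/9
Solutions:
 h(a) = C1 + a^4/18 - a/7 - 7*exp(-4*a/7)/36


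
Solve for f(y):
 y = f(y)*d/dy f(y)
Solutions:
 f(y) = -sqrt(C1 + y^2)
 f(y) = sqrt(C1 + y^2)


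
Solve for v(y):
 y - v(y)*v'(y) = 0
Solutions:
 v(y) = -sqrt(C1 + y^2)
 v(y) = sqrt(C1 + y^2)


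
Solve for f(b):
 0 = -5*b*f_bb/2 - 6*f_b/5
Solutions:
 f(b) = C1 + C2*b^(13/25)


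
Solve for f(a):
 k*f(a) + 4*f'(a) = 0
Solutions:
 f(a) = C1*exp(-a*k/4)


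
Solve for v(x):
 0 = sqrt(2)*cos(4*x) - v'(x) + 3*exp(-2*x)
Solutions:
 v(x) = C1 + sqrt(2)*sin(4*x)/4 - 3*exp(-2*x)/2


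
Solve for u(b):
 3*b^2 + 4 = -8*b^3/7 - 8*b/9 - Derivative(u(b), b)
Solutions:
 u(b) = C1 - 2*b^4/7 - b^3 - 4*b^2/9 - 4*b


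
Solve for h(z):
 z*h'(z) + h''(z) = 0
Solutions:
 h(z) = C1 + C2*erf(sqrt(2)*z/2)


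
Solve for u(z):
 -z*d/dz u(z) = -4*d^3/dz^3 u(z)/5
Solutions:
 u(z) = C1 + Integral(C2*airyai(10^(1/3)*z/2) + C3*airybi(10^(1/3)*z/2), z)


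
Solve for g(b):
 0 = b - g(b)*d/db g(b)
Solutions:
 g(b) = -sqrt(C1 + b^2)
 g(b) = sqrt(C1 + b^2)


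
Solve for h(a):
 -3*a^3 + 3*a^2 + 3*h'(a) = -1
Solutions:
 h(a) = C1 + a^4/4 - a^3/3 - a/3


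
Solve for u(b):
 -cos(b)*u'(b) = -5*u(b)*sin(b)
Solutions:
 u(b) = C1/cos(b)^5


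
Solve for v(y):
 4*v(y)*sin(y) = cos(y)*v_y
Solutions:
 v(y) = C1/cos(y)^4


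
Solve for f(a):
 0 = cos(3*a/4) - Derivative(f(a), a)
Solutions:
 f(a) = C1 + 4*sin(3*a/4)/3


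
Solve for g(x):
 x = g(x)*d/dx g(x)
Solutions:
 g(x) = -sqrt(C1 + x^2)
 g(x) = sqrt(C1 + x^2)


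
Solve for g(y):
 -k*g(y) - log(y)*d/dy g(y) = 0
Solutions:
 g(y) = C1*exp(-k*li(y))


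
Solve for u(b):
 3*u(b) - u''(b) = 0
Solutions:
 u(b) = C1*exp(-sqrt(3)*b) + C2*exp(sqrt(3)*b)


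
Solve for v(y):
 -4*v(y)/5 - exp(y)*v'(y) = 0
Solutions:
 v(y) = C1*exp(4*exp(-y)/5)


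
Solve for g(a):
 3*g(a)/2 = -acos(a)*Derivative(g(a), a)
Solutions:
 g(a) = C1*exp(-3*Integral(1/acos(a), a)/2)


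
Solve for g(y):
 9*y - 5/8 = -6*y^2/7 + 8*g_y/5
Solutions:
 g(y) = C1 + 5*y^3/28 + 45*y^2/16 - 25*y/64


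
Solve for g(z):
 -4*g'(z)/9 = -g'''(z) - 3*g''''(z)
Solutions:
 g(z) = C1 + C2*exp(-z*((6*sqrt(78) + 53)^(-1/3) + 2 + (6*sqrt(78) + 53)^(1/3))/18)*sin(sqrt(3)*z*(-(6*sqrt(78) + 53)^(1/3) + (6*sqrt(78) + 53)^(-1/3))/18) + C3*exp(-z*((6*sqrt(78) + 53)^(-1/3) + 2 + (6*sqrt(78) + 53)^(1/3))/18)*cos(sqrt(3)*z*(-(6*sqrt(78) + 53)^(1/3) + (6*sqrt(78) + 53)^(-1/3))/18) + C4*exp(z*(-1 + (6*sqrt(78) + 53)^(-1/3) + (6*sqrt(78) + 53)^(1/3))/9)


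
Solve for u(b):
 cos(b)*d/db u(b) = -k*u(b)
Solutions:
 u(b) = C1*exp(k*(log(sin(b) - 1) - log(sin(b) + 1))/2)


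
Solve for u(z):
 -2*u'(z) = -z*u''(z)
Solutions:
 u(z) = C1 + C2*z^3


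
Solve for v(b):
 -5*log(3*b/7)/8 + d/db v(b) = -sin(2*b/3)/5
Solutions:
 v(b) = C1 + 5*b*log(b)/8 - 5*b*log(7)/8 - 5*b/8 + 5*b*log(3)/8 + 3*cos(2*b/3)/10


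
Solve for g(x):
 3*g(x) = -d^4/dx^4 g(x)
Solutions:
 g(x) = (C1*sin(sqrt(2)*3^(1/4)*x/2) + C2*cos(sqrt(2)*3^(1/4)*x/2))*exp(-sqrt(2)*3^(1/4)*x/2) + (C3*sin(sqrt(2)*3^(1/4)*x/2) + C4*cos(sqrt(2)*3^(1/4)*x/2))*exp(sqrt(2)*3^(1/4)*x/2)


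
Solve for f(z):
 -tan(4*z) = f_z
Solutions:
 f(z) = C1 + log(cos(4*z))/4


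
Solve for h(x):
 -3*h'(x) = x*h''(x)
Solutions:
 h(x) = C1 + C2/x^2


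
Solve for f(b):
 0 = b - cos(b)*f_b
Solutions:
 f(b) = C1 + Integral(b/cos(b), b)


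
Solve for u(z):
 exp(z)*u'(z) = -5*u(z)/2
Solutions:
 u(z) = C1*exp(5*exp(-z)/2)


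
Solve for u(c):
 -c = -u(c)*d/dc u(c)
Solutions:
 u(c) = -sqrt(C1 + c^2)
 u(c) = sqrt(C1 + c^2)


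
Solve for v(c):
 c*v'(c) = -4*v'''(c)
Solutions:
 v(c) = C1 + Integral(C2*airyai(-2^(1/3)*c/2) + C3*airybi(-2^(1/3)*c/2), c)


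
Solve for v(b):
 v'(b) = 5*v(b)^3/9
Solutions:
 v(b) = -3*sqrt(2)*sqrt(-1/(C1 + 5*b))/2
 v(b) = 3*sqrt(2)*sqrt(-1/(C1 + 5*b))/2


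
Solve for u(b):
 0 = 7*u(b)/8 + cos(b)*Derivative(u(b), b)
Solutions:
 u(b) = C1*(sin(b) - 1)^(7/16)/(sin(b) + 1)^(7/16)


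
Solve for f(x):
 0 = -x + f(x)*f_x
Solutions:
 f(x) = -sqrt(C1 + x^2)
 f(x) = sqrt(C1 + x^2)


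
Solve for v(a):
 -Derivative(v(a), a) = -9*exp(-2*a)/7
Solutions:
 v(a) = C1 - 9*exp(-2*a)/14


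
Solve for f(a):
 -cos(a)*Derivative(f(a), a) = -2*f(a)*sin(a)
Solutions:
 f(a) = C1/cos(a)^2


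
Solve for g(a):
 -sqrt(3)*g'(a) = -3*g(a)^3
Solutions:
 g(a) = -sqrt(2)*sqrt(-1/(C1 + sqrt(3)*a))/2
 g(a) = sqrt(2)*sqrt(-1/(C1 + sqrt(3)*a))/2


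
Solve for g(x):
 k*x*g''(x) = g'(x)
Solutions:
 g(x) = C1 + x^(((re(k) + 1)*re(k) + im(k)^2)/(re(k)^2 + im(k)^2))*(C2*sin(log(x)*Abs(im(k))/(re(k)^2 + im(k)^2)) + C3*cos(log(x)*im(k)/(re(k)^2 + im(k)^2)))


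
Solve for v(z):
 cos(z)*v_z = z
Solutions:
 v(z) = C1 + Integral(z/cos(z), z)


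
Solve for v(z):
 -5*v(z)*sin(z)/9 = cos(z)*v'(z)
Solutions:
 v(z) = C1*cos(z)^(5/9)


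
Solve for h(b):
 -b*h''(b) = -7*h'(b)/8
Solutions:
 h(b) = C1 + C2*b^(15/8)


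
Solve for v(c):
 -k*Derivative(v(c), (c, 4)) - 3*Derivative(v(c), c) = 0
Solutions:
 v(c) = C1 + C2*exp(3^(1/3)*c*(-1/k)^(1/3)) + C3*exp(c*(-1/k)^(1/3)*(-3^(1/3) + 3^(5/6)*I)/2) + C4*exp(-c*(-1/k)^(1/3)*(3^(1/3) + 3^(5/6)*I)/2)


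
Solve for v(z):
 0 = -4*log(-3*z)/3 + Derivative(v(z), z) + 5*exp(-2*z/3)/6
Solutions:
 v(z) = C1 + 4*z*log(-z)/3 + 4*z*(-1 + log(3))/3 + 5*exp(-2*z/3)/4


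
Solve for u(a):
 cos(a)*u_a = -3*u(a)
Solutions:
 u(a) = C1*(sin(a) - 1)^(3/2)/(sin(a) + 1)^(3/2)


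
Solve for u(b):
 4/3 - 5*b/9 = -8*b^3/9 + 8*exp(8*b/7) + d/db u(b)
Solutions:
 u(b) = C1 + 2*b^4/9 - 5*b^2/18 + 4*b/3 - 7*exp(8*b/7)


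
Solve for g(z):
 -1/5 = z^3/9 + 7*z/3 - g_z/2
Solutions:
 g(z) = C1 + z^4/18 + 7*z^2/3 + 2*z/5


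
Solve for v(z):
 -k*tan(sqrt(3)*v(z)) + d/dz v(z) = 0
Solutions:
 v(z) = sqrt(3)*(pi - asin(C1*exp(sqrt(3)*k*z)))/3
 v(z) = sqrt(3)*asin(C1*exp(sqrt(3)*k*z))/3


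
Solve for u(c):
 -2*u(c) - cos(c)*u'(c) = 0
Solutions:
 u(c) = C1*(sin(c) - 1)/(sin(c) + 1)


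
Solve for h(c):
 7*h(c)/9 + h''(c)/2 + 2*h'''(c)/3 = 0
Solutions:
 h(c) = C1*exp(c*(-6 + 3*3^(1/3)/(4*sqrt(826) + 115)^(1/3) + 3^(2/3)*(4*sqrt(826) + 115)^(1/3))/24)*sin(3^(1/6)*c*(-(4*sqrt(826) + 115)^(1/3) + 3^(2/3)/(4*sqrt(826) + 115)^(1/3))/8) + C2*exp(c*(-6 + 3*3^(1/3)/(4*sqrt(826) + 115)^(1/3) + 3^(2/3)*(4*sqrt(826) + 115)^(1/3))/24)*cos(3^(1/6)*c*(-(4*sqrt(826) + 115)^(1/3) + 3^(2/3)/(4*sqrt(826) + 115)^(1/3))/8) + C3*exp(-c*(3*3^(1/3)/(4*sqrt(826) + 115)^(1/3) + 3 + 3^(2/3)*(4*sqrt(826) + 115)^(1/3))/12)


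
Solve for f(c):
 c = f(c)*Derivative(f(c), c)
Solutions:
 f(c) = -sqrt(C1 + c^2)
 f(c) = sqrt(C1 + c^2)


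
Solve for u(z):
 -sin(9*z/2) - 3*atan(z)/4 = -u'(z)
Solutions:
 u(z) = C1 + 3*z*atan(z)/4 - 3*log(z^2 + 1)/8 - 2*cos(9*z/2)/9


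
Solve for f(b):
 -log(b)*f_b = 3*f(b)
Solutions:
 f(b) = C1*exp(-3*li(b))


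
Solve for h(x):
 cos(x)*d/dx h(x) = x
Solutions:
 h(x) = C1 + Integral(x/cos(x), x)


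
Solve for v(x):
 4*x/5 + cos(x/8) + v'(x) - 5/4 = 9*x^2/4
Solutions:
 v(x) = C1 + 3*x^3/4 - 2*x^2/5 + 5*x/4 - 8*sin(x/8)


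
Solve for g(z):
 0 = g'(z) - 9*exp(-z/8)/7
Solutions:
 g(z) = C1 - 72*exp(-z/8)/7


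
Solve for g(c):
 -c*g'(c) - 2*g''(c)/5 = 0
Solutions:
 g(c) = C1 + C2*erf(sqrt(5)*c/2)


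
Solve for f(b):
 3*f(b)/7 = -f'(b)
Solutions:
 f(b) = C1*exp(-3*b/7)


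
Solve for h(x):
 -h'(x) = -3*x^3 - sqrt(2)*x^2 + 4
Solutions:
 h(x) = C1 + 3*x^4/4 + sqrt(2)*x^3/3 - 4*x


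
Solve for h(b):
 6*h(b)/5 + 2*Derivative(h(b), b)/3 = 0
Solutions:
 h(b) = C1*exp(-9*b/5)


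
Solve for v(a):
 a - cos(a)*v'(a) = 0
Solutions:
 v(a) = C1 + Integral(a/cos(a), a)


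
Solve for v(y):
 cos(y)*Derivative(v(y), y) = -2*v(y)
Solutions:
 v(y) = C1*(sin(y) - 1)/(sin(y) + 1)


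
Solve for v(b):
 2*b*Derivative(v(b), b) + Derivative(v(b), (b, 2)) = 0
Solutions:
 v(b) = C1 + C2*erf(b)


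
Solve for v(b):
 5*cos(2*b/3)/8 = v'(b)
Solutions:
 v(b) = C1 + 15*sin(2*b/3)/16


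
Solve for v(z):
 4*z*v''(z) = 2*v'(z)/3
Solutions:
 v(z) = C1 + C2*z^(7/6)


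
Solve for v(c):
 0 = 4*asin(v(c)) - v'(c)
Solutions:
 Integral(1/asin(_y), (_y, v(c))) = C1 + 4*c


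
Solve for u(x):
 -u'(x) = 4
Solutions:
 u(x) = C1 - 4*x


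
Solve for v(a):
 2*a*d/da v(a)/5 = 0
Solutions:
 v(a) = C1


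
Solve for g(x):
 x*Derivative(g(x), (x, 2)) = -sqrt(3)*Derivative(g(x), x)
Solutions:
 g(x) = C1 + C2*x^(1 - sqrt(3))


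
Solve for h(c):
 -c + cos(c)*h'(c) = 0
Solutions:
 h(c) = C1 + Integral(c/cos(c), c)


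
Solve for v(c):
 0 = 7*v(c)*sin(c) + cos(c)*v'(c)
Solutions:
 v(c) = C1*cos(c)^7


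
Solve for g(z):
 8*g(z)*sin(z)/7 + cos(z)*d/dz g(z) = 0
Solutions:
 g(z) = C1*cos(z)^(8/7)


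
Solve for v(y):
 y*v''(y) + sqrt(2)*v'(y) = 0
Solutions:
 v(y) = C1 + C2*y^(1 - sqrt(2))


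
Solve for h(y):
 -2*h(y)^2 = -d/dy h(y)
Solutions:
 h(y) = -1/(C1 + 2*y)


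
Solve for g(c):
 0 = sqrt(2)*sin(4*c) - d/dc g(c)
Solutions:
 g(c) = C1 - sqrt(2)*cos(4*c)/4


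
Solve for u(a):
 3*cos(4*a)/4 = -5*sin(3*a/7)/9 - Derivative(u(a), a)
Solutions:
 u(a) = C1 - 3*sin(4*a)/16 + 35*cos(3*a/7)/27


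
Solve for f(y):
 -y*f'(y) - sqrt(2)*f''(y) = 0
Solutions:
 f(y) = C1 + C2*erf(2^(1/4)*y/2)


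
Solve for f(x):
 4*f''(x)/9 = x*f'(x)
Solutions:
 f(x) = C1 + C2*erfi(3*sqrt(2)*x/4)


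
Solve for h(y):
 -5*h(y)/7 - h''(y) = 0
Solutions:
 h(y) = C1*sin(sqrt(35)*y/7) + C2*cos(sqrt(35)*y/7)


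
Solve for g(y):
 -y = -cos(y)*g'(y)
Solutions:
 g(y) = C1 + Integral(y/cos(y), y)


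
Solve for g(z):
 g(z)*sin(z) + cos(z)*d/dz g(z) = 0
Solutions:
 g(z) = C1*cos(z)


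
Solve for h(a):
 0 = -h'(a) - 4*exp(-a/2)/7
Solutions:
 h(a) = C1 + 8*exp(-a/2)/7


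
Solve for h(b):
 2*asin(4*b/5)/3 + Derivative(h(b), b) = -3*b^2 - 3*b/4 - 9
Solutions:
 h(b) = C1 - b^3 - 3*b^2/8 - 2*b*asin(4*b/5)/3 - 9*b - sqrt(25 - 16*b^2)/6


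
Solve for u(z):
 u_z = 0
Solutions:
 u(z) = C1


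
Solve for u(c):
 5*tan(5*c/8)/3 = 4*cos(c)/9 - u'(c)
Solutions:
 u(c) = C1 + 8*log(cos(5*c/8))/3 + 4*sin(c)/9


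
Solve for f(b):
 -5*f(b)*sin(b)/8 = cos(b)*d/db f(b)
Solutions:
 f(b) = C1*cos(b)^(5/8)


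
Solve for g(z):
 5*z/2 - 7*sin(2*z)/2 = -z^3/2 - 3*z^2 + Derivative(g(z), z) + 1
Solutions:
 g(z) = C1 + z^4/8 + z^3 + 5*z^2/4 - z + 7*cos(2*z)/4


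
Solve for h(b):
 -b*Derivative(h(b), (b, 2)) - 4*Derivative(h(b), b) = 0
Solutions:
 h(b) = C1 + C2/b^3


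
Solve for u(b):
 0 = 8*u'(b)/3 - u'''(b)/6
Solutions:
 u(b) = C1 + C2*exp(-4*b) + C3*exp(4*b)


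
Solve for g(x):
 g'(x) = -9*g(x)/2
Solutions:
 g(x) = C1*exp(-9*x/2)


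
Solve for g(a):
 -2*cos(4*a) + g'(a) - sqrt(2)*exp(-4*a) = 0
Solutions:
 g(a) = C1 + sin(4*a)/2 - sqrt(2)*exp(-4*a)/4


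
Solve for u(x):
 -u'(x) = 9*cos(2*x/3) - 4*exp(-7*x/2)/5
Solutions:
 u(x) = C1 - 27*sin(2*x/3)/2 - 8*exp(-7*x/2)/35


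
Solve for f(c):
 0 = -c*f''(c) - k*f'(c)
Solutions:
 f(c) = C1 + c^(1 - re(k))*(C2*sin(log(c)*Abs(im(k))) + C3*cos(log(c)*im(k)))


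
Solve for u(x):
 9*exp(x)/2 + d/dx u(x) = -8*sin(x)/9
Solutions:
 u(x) = C1 - 9*exp(x)/2 + 8*cos(x)/9


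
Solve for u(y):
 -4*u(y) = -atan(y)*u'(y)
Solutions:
 u(y) = C1*exp(4*Integral(1/atan(y), y))


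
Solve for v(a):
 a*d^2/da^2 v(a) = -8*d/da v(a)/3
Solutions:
 v(a) = C1 + C2/a^(5/3)


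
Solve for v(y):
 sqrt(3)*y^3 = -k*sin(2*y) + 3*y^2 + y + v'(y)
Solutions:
 v(y) = C1 - k*cos(2*y)/2 + sqrt(3)*y^4/4 - y^3 - y^2/2


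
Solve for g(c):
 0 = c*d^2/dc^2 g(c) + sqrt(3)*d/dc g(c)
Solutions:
 g(c) = C1 + C2*c^(1 - sqrt(3))


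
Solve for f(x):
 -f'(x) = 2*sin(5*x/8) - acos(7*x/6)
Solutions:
 f(x) = C1 + x*acos(7*x/6) - sqrt(36 - 49*x^2)/7 + 16*cos(5*x/8)/5


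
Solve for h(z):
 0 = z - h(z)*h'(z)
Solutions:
 h(z) = -sqrt(C1 + z^2)
 h(z) = sqrt(C1 + z^2)


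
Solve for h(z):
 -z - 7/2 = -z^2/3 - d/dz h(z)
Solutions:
 h(z) = C1 - z^3/9 + z^2/2 + 7*z/2


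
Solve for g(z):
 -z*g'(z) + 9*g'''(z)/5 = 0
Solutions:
 g(z) = C1 + Integral(C2*airyai(15^(1/3)*z/3) + C3*airybi(15^(1/3)*z/3), z)


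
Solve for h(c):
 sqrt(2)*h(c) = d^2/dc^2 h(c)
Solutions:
 h(c) = C1*exp(-2^(1/4)*c) + C2*exp(2^(1/4)*c)


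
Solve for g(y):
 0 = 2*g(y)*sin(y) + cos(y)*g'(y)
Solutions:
 g(y) = C1*cos(y)^2


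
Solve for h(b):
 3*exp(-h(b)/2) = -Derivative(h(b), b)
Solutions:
 h(b) = 2*log(C1 - 3*b/2)


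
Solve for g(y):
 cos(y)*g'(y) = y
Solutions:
 g(y) = C1 + Integral(y/cos(y), y)


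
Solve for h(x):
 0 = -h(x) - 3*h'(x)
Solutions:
 h(x) = C1*exp(-x/3)


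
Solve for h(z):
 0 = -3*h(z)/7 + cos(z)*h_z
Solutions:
 h(z) = C1*(sin(z) + 1)^(3/14)/(sin(z) - 1)^(3/14)


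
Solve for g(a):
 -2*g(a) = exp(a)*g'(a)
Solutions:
 g(a) = C1*exp(2*exp(-a))


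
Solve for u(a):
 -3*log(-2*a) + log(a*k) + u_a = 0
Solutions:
 u(a) = C1 + a*(-log(-k) - 2 + 3*log(2)) + 2*a*log(-a)


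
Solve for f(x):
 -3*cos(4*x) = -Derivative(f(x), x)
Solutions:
 f(x) = C1 + 3*sin(4*x)/4


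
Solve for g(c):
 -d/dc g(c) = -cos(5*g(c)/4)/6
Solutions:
 -c/6 - 2*log(sin(5*g(c)/4) - 1)/5 + 2*log(sin(5*g(c)/4) + 1)/5 = C1


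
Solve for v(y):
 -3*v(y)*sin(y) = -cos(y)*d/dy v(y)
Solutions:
 v(y) = C1/cos(y)^3


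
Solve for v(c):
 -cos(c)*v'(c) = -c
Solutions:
 v(c) = C1 + Integral(c/cos(c), c)


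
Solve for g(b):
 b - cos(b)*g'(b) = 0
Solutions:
 g(b) = C1 + Integral(b/cos(b), b)


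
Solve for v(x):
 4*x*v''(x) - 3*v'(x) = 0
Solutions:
 v(x) = C1 + C2*x^(7/4)


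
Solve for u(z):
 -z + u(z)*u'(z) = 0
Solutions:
 u(z) = -sqrt(C1 + z^2)
 u(z) = sqrt(C1 + z^2)


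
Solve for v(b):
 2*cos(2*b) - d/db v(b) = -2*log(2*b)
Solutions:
 v(b) = C1 + 2*b*log(b) - 2*b + 2*b*log(2) + sin(2*b)


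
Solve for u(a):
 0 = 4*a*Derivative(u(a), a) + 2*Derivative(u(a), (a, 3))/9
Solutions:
 u(a) = C1 + Integral(C2*airyai(-18^(1/3)*a) + C3*airybi(-18^(1/3)*a), a)


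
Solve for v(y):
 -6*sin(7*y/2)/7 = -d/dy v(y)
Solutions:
 v(y) = C1 - 12*cos(7*y/2)/49


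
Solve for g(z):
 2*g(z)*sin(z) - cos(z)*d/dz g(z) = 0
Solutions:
 g(z) = C1/cos(z)^2


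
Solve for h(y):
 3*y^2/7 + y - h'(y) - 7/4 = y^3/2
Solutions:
 h(y) = C1 - y^4/8 + y^3/7 + y^2/2 - 7*y/4


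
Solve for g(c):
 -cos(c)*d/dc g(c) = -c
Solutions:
 g(c) = C1 + Integral(c/cos(c), c)


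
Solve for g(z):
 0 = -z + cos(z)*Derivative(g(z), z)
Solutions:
 g(z) = C1 + Integral(z/cos(z), z)


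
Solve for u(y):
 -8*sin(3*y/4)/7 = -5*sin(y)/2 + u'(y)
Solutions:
 u(y) = C1 + 32*cos(3*y/4)/21 - 5*cos(y)/2


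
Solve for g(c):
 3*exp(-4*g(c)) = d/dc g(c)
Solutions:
 g(c) = log(-I*(C1 + 12*c)^(1/4))
 g(c) = log(I*(C1 + 12*c)^(1/4))
 g(c) = log(-(C1 + 12*c)^(1/4))
 g(c) = log(C1 + 12*c)/4


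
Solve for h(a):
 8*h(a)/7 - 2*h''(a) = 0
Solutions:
 h(a) = C1*exp(-2*sqrt(7)*a/7) + C2*exp(2*sqrt(7)*a/7)


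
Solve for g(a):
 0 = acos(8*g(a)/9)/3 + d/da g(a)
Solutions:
 Integral(1/acos(8*_y/9), (_y, g(a))) = C1 - a/3


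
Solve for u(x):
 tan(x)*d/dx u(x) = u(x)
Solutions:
 u(x) = C1*sin(x)


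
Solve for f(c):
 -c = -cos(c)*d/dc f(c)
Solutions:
 f(c) = C1 + Integral(c/cos(c), c)


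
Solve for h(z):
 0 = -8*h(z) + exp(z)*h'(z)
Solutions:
 h(z) = C1*exp(-8*exp(-z))


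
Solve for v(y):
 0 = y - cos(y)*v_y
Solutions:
 v(y) = C1 + Integral(y/cos(y), y)


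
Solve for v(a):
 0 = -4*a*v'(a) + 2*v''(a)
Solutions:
 v(a) = C1 + C2*erfi(a)


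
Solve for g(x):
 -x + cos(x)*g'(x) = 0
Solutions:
 g(x) = C1 + Integral(x/cos(x), x)


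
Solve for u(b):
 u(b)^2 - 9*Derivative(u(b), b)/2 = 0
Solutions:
 u(b) = -9/(C1 + 2*b)


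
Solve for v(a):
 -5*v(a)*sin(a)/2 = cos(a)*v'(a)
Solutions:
 v(a) = C1*cos(a)^(5/2)


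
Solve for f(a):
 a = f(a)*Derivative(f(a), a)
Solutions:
 f(a) = -sqrt(C1 + a^2)
 f(a) = sqrt(C1 + a^2)


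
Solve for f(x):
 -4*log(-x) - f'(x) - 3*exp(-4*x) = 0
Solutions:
 f(x) = C1 - 4*x*log(-x) + 4*x + 3*exp(-4*x)/4


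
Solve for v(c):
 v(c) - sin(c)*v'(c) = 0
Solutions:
 v(c) = C1*sqrt(cos(c) - 1)/sqrt(cos(c) + 1)


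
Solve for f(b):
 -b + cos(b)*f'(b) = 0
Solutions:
 f(b) = C1 + Integral(b/cos(b), b)


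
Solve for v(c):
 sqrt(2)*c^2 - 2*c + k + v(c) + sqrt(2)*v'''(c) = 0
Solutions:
 v(c) = C3*exp(-2^(5/6)*c/2) - sqrt(2)*c^2 + 2*c - k + (C1*sin(2^(5/6)*sqrt(3)*c/4) + C2*cos(2^(5/6)*sqrt(3)*c/4))*exp(2^(5/6)*c/4)


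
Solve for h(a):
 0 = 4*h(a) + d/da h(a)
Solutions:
 h(a) = C1*exp(-4*a)


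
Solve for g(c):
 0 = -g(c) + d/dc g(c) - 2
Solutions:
 g(c) = C1*exp(c) - 2


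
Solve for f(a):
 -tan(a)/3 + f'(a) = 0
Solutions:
 f(a) = C1 - log(cos(a))/3


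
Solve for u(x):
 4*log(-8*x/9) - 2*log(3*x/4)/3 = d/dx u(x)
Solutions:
 u(x) = C1 + 10*x*log(x)/3 + x*(-9*log(3) - 10/3 + log(6)/3 + 13*log(2) + 4*I*pi)


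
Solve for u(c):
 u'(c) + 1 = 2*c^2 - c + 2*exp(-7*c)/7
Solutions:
 u(c) = C1 + 2*c^3/3 - c^2/2 - c - 2*exp(-7*c)/49


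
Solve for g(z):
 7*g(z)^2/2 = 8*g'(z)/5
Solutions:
 g(z) = -16/(C1 + 35*z)


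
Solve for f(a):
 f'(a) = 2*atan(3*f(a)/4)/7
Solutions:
 Integral(1/atan(3*_y/4), (_y, f(a))) = C1 + 2*a/7


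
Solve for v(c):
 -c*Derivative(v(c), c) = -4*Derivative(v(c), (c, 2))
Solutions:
 v(c) = C1 + C2*erfi(sqrt(2)*c/4)


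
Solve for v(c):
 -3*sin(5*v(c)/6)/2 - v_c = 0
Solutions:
 3*c/2 + 3*log(cos(5*v(c)/6) - 1)/5 - 3*log(cos(5*v(c)/6) + 1)/5 = C1


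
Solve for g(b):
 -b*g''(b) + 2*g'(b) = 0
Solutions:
 g(b) = C1 + C2*b^3


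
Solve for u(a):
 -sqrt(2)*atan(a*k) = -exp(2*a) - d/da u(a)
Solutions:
 u(a) = C1 + sqrt(2)*Piecewise((a*atan(a*k) - log(a^2*k^2 + 1)/(2*k), Ne(k, 0)), (0, True)) - exp(2*a)/2


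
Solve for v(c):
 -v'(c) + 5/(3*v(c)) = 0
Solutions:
 v(c) = -sqrt(C1 + 30*c)/3
 v(c) = sqrt(C1 + 30*c)/3


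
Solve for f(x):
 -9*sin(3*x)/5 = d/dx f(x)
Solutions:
 f(x) = C1 + 3*cos(3*x)/5


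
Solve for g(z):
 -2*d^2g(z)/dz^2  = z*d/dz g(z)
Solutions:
 g(z) = C1 + C2*erf(z/2)


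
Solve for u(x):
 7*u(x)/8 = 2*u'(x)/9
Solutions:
 u(x) = C1*exp(63*x/16)


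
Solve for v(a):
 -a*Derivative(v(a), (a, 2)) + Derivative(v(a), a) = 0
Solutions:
 v(a) = C1 + C2*a^2


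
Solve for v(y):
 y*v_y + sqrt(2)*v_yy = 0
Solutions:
 v(y) = C1 + C2*erf(2^(1/4)*y/2)


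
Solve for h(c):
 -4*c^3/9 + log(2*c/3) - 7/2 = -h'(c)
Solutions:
 h(c) = C1 + c^4/9 - c*log(c) + c*log(3/2) + 9*c/2


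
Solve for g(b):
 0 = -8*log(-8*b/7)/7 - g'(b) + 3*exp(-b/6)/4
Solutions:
 g(b) = C1 - 8*b*log(-b)/7 + 8*b*(-3*log(2) + 1 + log(7))/7 - 9*exp(-b/6)/2


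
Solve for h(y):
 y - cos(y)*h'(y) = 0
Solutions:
 h(y) = C1 + Integral(y/cos(y), y)


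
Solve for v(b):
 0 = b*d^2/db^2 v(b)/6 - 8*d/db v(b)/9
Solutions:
 v(b) = C1 + C2*b^(19/3)


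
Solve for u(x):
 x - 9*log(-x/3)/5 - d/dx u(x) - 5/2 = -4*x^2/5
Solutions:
 u(x) = C1 + 4*x^3/15 + x^2/2 - 9*x*log(-x)/5 + x*(-7 + 18*log(3))/10


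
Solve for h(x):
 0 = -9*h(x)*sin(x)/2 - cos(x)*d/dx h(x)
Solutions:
 h(x) = C1*cos(x)^(9/2)


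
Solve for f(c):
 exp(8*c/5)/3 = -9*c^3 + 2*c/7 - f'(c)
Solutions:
 f(c) = C1 - 9*c^4/4 + c^2/7 - 5*exp(8*c/5)/24


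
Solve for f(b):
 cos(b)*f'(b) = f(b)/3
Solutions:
 f(b) = C1*(sin(b) + 1)^(1/6)/(sin(b) - 1)^(1/6)


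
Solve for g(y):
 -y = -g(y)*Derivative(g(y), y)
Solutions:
 g(y) = -sqrt(C1 + y^2)
 g(y) = sqrt(C1 + y^2)


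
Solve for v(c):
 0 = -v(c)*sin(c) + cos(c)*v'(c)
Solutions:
 v(c) = C1/cos(c)


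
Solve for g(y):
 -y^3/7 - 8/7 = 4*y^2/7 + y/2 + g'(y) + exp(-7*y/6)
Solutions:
 g(y) = C1 - y^4/28 - 4*y^3/21 - y^2/4 - 8*y/7 + 6*exp(-7*y/6)/7


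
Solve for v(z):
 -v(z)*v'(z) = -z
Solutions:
 v(z) = -sqrt(C1 + z^2)
 v(z) = sqrt(C1 + z^2)


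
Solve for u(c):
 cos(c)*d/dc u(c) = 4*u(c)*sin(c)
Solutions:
 u(c) = C1/cos(c)^4


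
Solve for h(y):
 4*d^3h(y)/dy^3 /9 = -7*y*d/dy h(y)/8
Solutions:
 h(y) = C1 + Integral(C2*airyai(-126^(1/3)*y/4) + C3*airybi(-126^(1/3)*y/4), y)


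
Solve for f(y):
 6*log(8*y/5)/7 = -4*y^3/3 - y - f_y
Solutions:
 f(y) = C1 - y^4/3 - y^2/2 - 6*y*log(y)/7 - 18*y*log(2)/7 + 6*y/7 + 6*y*log(5)/7


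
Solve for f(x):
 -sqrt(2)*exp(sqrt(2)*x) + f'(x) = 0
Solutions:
 f(x) = C1 + exp(sqrt(2)*x)


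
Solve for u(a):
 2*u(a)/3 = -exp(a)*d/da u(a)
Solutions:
 u(a) = C1*exp(2*exp(-a)/3)


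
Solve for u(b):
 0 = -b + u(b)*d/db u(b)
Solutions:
 u(b) = -sqrt(C1 + b^2)
 u(b) = sqrt(C1 + b^2)


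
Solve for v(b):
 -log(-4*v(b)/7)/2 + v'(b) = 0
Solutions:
 -2*Integral(1/(log(-_y) - log(7) + 2*log(2)), (_y, v(b))) = C1 - b


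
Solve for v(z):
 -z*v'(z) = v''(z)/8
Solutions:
 v(z) = C1 + C2*erf(2*z)


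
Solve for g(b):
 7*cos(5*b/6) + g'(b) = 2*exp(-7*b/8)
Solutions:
 g(b) = C1 - 42*sin(5*b/6)/5 - 16*exp(-7*b/8)/7


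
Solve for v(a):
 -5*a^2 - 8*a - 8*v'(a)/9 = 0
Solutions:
 v(a) = C1 - 15*a^3/8 - 9*a^2/2


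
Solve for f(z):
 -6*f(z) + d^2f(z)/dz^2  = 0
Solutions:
 f(z) = C1*exp(-sqrt(6)*z) + C2*exp(sqrt(6)*z)


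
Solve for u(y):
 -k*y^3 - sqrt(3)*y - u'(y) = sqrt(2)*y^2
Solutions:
 u(y) = C1 - k*y^4/4 - sqrt(2)*y^3/3 - sqrt(3)*y^2/2


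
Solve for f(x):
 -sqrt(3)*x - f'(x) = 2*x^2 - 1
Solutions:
 f(x) = C1 - 2*x^3/3 - sqrt(3)*x^2/2 + x


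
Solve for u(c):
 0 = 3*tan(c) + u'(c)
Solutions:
 u(c) = C1 + 3*log(cos(c))


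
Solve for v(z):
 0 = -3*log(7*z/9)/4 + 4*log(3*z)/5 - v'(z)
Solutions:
 v(z) = C1 + z*log(z)/20 - 3*z*log(7)/4 - z/20 + 23*z*log(3)/10


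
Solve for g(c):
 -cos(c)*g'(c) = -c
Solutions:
 g(c) = C1 + Integral(c/cos(c), c)


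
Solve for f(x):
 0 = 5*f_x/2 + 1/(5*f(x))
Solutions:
 f(x) = -sqrt(C1 - 4*x)/5
 f(x) = sqrt(C1 - 4*x)/5


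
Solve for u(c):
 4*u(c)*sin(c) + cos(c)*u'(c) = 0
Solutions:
 u(c) = C1*cos(c)^4


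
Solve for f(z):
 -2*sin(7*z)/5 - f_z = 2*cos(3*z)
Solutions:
 f(z) = C1 - 2*sin(3*z)/3 + 2*cos(7*z)/35


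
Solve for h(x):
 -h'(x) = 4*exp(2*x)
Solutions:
 h(x) = C1 - 2*exp(2*x)


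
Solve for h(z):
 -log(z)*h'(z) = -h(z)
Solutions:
 h(z) = C1*exp(li(z))


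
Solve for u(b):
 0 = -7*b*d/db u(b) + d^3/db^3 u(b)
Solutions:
 u(b) = C1 + Integral(C2*airyai(7^(1/3)*b) + C3*airybi(7^(1/3)*b), b)


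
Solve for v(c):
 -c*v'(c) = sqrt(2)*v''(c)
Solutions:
 v(c) = C1 + C2*erf(2^(1/4)*c/2)


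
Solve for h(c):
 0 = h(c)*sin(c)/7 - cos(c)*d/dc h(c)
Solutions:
 h(c) = C1/cos(c)^(1/7)


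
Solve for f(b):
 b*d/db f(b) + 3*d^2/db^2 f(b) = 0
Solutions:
 f(b) = C1 + C2*erf(sqrt(6)*b/6)


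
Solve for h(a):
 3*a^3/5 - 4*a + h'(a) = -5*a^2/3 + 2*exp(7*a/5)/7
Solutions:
 h(a) = C1 - 3*a^4/20 - 5*a^3/9 + 2*a^2 + 10*exp(7*a/5)/49


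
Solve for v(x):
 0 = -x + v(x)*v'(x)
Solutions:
 v(x) = -sqrt(C1 + x^2)
 v(x) = sqrt(C1 + x^2)


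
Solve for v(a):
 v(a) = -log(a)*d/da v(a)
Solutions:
 v(a) = C1*exp(-li(a))


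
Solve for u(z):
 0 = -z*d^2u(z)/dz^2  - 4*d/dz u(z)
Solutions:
 u(z) = C1 + C2/z^3


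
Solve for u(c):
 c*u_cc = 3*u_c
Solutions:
 u(c) = C1 + C2*c^4


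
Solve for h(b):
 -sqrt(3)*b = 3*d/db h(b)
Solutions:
 h(b) = C1 - sqrt(3)*b^2/6


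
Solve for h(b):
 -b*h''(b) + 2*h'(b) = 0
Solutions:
 h(b) = C1 + C2*b^3


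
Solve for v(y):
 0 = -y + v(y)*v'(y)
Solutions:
 v(y) = -sqrt(C1 + y^2)
 v(y) = sqrt(C1 + y^2)


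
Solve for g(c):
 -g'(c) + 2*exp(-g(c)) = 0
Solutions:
 g(c) = log(C1 + 2*c)


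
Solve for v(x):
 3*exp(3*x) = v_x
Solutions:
 v(x) = C1 + exp(3*x)


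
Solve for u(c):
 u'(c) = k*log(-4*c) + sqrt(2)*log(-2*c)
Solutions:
 u(c) = C1 + c*(k + sqrt(2))*log(-c) + c*(-k + 2*k*log(2) - sqrt(2) + sqrt(2)*log(2))


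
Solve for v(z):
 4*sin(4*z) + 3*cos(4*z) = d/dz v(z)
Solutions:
 v(z) = C1 + 3*sin(4*z)/4 - cos(4*z)


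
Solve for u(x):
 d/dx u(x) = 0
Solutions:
 u(x) = C1


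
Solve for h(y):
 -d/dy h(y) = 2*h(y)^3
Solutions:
 h(y) = -sqrt(2)*sqrt(-1/(C1 - 2*y))/2
 h(y) = sqrt(2)*sqrt(-1/(C1 - 2*y))/2


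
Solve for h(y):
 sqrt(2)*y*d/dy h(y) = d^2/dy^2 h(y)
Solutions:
 h(y) = C1 + C2*erfi(2^(3/4)*y/2)


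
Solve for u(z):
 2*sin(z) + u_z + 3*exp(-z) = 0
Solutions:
 u(z) = C1 + 2*cos(z) + 3*exp(-z)


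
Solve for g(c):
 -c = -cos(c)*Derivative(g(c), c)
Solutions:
 g(c) = C1 + Integral(c/cos(c), c)


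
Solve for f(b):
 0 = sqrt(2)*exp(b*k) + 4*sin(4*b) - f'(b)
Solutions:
 f(b) = C1 - cos(4*b) + sqrt(2)*exp(b*k)/k


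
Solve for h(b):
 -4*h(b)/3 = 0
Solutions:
 h(b) = 0


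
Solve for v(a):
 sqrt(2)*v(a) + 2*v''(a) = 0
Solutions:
 v(a) = C1*sin(2^(3/4)*a/2) + C2*cos(2^(3/4)*a/2)


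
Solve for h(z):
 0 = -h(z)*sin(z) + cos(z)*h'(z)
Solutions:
 h(z) = C1/cos(z)


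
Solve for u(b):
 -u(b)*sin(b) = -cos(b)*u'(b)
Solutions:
 u(b) = C1/cos(b)


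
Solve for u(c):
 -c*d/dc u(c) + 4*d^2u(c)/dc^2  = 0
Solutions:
 u(c) = C1 + C2*erfi(sqrt(2)*c/4)


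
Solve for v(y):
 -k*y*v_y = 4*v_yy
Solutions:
 v(y) = Piecewise((-sqrt(2)*sqrt(pi)*C1*erf(sqrt(2)*sqrt(k)*y/4)/sqrt(k) - C2, (k > 0) | (k < 0)), (-C1*y - C2, True))


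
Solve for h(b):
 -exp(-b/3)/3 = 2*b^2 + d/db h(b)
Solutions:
 h(b) = C1 - 2*b^3/3 + exp(-b/3)


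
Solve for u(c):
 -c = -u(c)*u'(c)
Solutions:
 u(c) = -sqrt(C1 + c^2)
 u(c) = sqrt(C1 + c^2)


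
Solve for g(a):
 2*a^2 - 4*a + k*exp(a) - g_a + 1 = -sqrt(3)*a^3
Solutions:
 g(a) = C1 + sqrt(3)*a^4/4 + 2*a^3/3 - 2*a^2 + a + k*exp(a)


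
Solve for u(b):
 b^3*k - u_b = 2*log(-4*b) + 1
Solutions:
 u(b) = C1 + b^4*k/4 - 2*b*log(-b) + b*(1 - 4*log(2))


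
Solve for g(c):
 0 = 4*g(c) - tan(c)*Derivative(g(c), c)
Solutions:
 g(c) = C1*sin(c)^4


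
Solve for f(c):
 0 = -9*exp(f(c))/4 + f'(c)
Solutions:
 f(c) = log(-1/(C1 + 9*c)) + 2*log(2)


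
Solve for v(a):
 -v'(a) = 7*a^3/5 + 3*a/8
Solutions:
 v(a) = C1 - 7*a^4/20 - 3*a^2/16


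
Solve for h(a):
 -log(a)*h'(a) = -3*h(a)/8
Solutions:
 h(a) = C1*exp(3*li(a)/8)


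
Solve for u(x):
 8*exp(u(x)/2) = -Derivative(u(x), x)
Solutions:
 u(x) = 2*log(1/(C1 + 8*x)) + 2*log(2)


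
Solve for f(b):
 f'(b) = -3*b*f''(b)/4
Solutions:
 f(b) = C1 + C2/b^(1/3)


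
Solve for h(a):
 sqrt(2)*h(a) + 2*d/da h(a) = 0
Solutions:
 h(a) = C1*exp(-sqrt(2)*a/2)


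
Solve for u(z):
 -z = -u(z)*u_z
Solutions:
 u(z) = -sqrt(C1 + z^2)
 u(z) = sqrt(C1 + z^2)


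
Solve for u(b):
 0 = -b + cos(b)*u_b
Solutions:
 u(b) = C1 + Integral(b/cos(b), b)


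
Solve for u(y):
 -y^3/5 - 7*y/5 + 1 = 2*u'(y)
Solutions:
 u(y) = C1 - y^4/40 - 7*y^2/20 + y/2


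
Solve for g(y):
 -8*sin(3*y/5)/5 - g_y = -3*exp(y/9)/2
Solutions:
 g(y) = C1 + 27*exp(y/9)/2 + 8*cos(3*y/5)/3


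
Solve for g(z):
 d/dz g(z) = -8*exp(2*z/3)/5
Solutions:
 g(z) = C1 - 12*exp(2*z/3)/5


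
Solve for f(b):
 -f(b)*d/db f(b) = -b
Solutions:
 f(b) = -sqrt(C1 + b^2)
 f(b) = sqrt(C1 + b^2)


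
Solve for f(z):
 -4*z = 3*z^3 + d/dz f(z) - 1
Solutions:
 f(z) = C1 - 3*z^4/4 - 2*z^2 + z


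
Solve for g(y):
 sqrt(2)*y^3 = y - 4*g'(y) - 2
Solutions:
 g(y) = C1 - sqrt(2)*y^4/16 + y^2/8 - y/2


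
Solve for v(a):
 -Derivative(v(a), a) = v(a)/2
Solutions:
 v(a) = C1*exp(-a/2)


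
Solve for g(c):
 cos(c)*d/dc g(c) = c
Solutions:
 g(c) = C1 + Integral(c/cos(c), c)


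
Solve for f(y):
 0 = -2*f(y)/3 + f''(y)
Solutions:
 f(y) = C1*exp(-sqrt(6)*y/3) + C2*exp(sqrt(6)*y/3)


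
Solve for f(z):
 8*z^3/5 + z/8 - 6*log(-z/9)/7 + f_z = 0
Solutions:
 f(z) = C1 - 2*z^4/5 - z^2/16 + 6*z*log(-z)/7 + 6*z*(-2*log(3) - 1)/7


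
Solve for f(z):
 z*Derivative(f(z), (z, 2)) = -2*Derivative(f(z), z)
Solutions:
 f(z) = C1 + C2/z


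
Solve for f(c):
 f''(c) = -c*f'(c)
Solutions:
 f(c) = C1 + C2*erf(sqrt(2)*c/2)


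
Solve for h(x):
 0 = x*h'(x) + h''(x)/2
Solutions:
 h(x) = C1 + C2*erf(x)


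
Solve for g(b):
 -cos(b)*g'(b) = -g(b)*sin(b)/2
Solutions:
 g(b) = C1/sqrt(cos(b))


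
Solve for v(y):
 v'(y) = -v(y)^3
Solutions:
 v(y) = -sqrt(2)*sqrt(-1/(C1 - y))/2
 v(y) = sqrt(2)*sqrt(-1/(C1 - y))/2


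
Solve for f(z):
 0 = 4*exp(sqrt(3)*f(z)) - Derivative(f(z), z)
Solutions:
 f(z) = sqrt(3)*(2*log(-1/(C1 + 4*z)) - log(3))/6


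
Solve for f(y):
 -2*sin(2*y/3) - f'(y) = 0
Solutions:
 f(y) = C1 + 3*cos(2*y/3)


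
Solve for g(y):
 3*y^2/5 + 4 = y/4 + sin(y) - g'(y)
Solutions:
 g(y) = C1 - y^3/5 + y^2/8 - 4*y - cos(y)


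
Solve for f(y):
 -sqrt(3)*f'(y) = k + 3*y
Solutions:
 f(y) = C1 - sqrt(3)*k*y/3 - sqrt(3)*y^2/2


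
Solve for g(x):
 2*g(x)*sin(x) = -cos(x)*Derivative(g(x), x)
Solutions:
 g(x) = C1*cos(x)^2


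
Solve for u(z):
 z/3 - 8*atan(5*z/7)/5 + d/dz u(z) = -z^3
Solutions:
 u(z) = C1 - z^4/4 - z^2/6 + 8*z*atan(5*z/7)/5 - 28*log(25*z^2 + 49)/25


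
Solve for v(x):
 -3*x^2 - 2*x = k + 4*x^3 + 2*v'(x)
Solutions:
 v(x) = C1 - k*x/2 - x^4/2 - x^3/2 - x^2/2


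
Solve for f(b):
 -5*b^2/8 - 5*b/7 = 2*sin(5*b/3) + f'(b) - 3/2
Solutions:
 f(b) = C1 - 5*b^3/24 - 5*b^2/14 + 3*b/2 + 6*cos(5*b/3)/5


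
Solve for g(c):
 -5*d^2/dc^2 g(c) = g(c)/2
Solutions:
 g(c) = C1*sin(sqrt(10)*c/10) + C2*cos(sqrt(10)*c/10)


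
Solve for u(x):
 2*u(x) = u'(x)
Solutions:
 u(x) = C1*exp(2*x)


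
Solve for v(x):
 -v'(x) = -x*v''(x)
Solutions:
 v(x) = C1 + C2*x^2


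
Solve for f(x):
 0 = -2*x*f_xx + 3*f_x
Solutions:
 f(x) = C1 + C2*x^(5/2)


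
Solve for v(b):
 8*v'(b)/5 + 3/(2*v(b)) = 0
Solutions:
 v(b) = -sqrt(C1 - 30*b)/4
 v(b) = sqrt(C1 - 30*b)/4


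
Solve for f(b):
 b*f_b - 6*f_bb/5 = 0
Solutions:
 f(b) = C1 + C2*erfi(sqrt(15)*b/6)


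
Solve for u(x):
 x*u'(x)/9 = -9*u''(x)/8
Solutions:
 u(x) = C1 + C2*erf(2*x/9)


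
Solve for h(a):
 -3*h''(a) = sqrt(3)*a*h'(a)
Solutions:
 h(a) = C1 + C2*erf(sqrt(2)*3^(3/4)*a/6)


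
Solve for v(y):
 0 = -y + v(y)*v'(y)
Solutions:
 v(y) = -sqrt(C1 + y^2)
 v(y) = sqrt(C1 + y^2)


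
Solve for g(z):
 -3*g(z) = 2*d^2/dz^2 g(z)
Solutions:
 g(z) = C1*sin(sqrt(6)*z/2) + C2*cos(sqrt(6)*z/2)


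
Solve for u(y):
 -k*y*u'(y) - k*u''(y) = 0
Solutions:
 u(y) = C1 + C2*erf(sqrt(2)*y/2)


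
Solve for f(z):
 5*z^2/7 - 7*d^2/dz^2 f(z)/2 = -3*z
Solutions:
 f(z) = C1 + C2*z + 5*z^4/294 + z^3/7


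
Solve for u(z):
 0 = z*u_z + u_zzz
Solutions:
 u(z) = C1 + Integral(C2*airyai(-z) + C3*airybi(-z), z)


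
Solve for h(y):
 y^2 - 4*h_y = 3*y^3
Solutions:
 h(y) = C1 - 3*y^4/16 + y^3/12


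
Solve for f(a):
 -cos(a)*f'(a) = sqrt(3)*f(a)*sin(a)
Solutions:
 f(a) = C1*cos(a)^(sqrt(3))


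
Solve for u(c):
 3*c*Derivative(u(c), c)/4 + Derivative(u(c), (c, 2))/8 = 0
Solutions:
 u(c) = C1 + C2*erf(sqrt(3)*c)


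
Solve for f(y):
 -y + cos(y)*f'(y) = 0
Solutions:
 f(y) = C1 + Integral(y/cos(y), y)


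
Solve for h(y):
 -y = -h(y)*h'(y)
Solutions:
 h(y) = -sqrt(C1 + y^2)
 h(y) = sqrt(C1 + y^2)


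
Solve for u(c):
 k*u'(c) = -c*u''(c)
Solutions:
 u(c) = C1 + c^(1 - re(k))*(C2*sin(log(c)*Abs(im(k))) + C3*cos(log(c)*im(k)))


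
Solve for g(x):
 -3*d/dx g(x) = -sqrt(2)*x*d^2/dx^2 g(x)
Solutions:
 g(x) = C1 + C2*x^(1 + 3*sqrt(2)/2)


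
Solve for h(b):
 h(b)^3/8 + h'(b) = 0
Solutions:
 h(b) = -2*sqrt(-1/(C1 - b))
 h(b) = 2*sqrt(-1/(C1 - b))


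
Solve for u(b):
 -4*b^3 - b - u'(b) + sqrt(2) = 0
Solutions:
 u(b) = C1 - b^4 - b^2/2 + sqrt(2)*b


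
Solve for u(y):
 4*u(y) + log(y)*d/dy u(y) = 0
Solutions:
 u(y) = C1*exp(-4*li(y))


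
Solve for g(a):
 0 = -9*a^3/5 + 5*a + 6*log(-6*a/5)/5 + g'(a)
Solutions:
 g(a) = C1 + 9*a^4/20 - 5*a^2/2 - 6*a*log(-a)/5 + 6*a*(-log(6) + 1 + log(5))/5


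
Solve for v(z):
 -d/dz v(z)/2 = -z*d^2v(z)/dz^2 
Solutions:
 v(z) = C1 + C2*z^(3/2)


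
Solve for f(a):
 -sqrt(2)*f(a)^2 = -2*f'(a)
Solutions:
 f(a) = -2/(C1 + sqrt(2)*a)


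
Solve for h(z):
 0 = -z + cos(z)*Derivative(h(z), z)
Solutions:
 h(z) = C1 + Integral(z/cos(z), z)


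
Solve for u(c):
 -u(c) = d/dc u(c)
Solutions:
 u(c) = C1*exp(-c)


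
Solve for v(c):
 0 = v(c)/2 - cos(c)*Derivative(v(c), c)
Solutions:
 v(c) = C1*(sin(c) + 1)^(1/4)/(sin(c) - 1)^(1/4)


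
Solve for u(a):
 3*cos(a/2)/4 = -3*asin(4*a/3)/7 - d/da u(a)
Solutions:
 u(a) = C1 - 3*a*asin(4*a/3)/7 - 3*sqrt(9 - 16*a^2)/28 - 3*sin(a/2)/2


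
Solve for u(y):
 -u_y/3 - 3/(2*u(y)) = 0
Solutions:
 u(y) = -sqrt(C1 - 9*y)
 u(y) = sqrt(C1 - 9*y)


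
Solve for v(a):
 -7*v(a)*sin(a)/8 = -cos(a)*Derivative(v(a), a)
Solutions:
 v(a) = C1/cos(a)^(7/8)


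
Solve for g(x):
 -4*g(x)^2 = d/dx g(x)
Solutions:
 g(x) = 1/(C1 + 4*x)


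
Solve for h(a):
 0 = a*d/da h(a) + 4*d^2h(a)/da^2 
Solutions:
 h(a) = C1 + C2*erf(sqrt(2)*a/4)


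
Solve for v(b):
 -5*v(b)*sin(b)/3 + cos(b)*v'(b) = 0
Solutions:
 v(b) = C1/cos(b)^(5/3)


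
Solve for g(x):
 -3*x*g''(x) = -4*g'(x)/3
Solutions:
 g(x) = C1 + C2*x^(13/9)


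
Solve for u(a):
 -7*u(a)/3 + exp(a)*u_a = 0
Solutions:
 u(a) = C1*exp(-7*exp(-a)/3)


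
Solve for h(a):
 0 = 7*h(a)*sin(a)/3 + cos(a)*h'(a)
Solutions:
 h(a) = C1*cos(a)^(7/3)


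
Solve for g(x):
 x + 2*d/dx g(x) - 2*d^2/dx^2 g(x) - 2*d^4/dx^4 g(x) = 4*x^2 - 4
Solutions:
 g(x) = C1 + C2*exp(-x*(-2*18^(1/3)/(9 + sqrt(93))^(1/3) + 12^(1/3)*(9 + sqrt(93))^(1/3))/12)*sin(2^(1/3)*3^(1/6)*x*(6/(9 + sqrt(93))^(1/3) + 2^(1/3)*3^(2/3)*(9 + sqrt(93))^(1/3))/12) + C3*exp(-x*(-2*18^(1/3)/(9 + sqrt(93))^(1/3) + 12^(1/3)*(9 + sqrt(93))^(1/3))/12)*cos(2^(1/3)*3^(1/6)*x*(6/(9 + sqrt(93))^(1/3) + 2^(1/3)*3^(2/3)*(9 + sqrt(93))^(1/3))/12) + C4*exp(x*(-2*18^(1/3)/(9 + sqrt(93))^(1/3) + 12^(1/3)*(9 + sqrt(93))^(1/3))/6) + 2*x^3/3 + 7*x^2/4 + 3*x/2
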